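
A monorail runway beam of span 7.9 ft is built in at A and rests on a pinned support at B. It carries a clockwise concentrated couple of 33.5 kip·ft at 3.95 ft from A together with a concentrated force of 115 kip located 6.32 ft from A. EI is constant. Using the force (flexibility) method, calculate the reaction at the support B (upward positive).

R_B = 85.73 kip

Remove the prop at B; the released (primary) structure is a cantilever built in at A.
Free-end deflection of the primary structure under the applied loading (downward +):
  clockwise couple 33.5 at a = 3.95: M₀a(2L − a)/(2EI) = 784/EI
  point load 115 at a = 6.32: Pa²(3L − a)/(6EI) = 13305/EI
  δ_0 = 14090/EI
Flexibility coefficient — unit upward force at B: δ_{BB} = L³/(3EI) = 164.3/EI.
The prop prevents deflection at B: R_B = δ_0/δ_{BB} = 14090/164.3 = 85.73 kip.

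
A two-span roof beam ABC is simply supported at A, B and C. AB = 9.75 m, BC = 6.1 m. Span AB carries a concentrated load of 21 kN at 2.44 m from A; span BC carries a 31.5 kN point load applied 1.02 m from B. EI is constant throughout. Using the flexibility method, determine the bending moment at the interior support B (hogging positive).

M_B = 24.21 kN·m

Take M_B as the redundant. Released structure: two simple spans AB and BC with a hinge at B.
End slopes at the hinge B, treating each span as simply supported:
  span AB: point load 21 at a = 2.44: Pab(L + a)/(6LEI) = 78.05/EI
  span BC: point load 31.5 at a = 1.02: Pab(L + b)/(6LEI) = 49.86/EI
  relative rotation θ_0 = (78.05 + 49.86)/EI = 127.9/EI
A unit hogging moment at B produces rotation L₁/(3EI) + L₂/(3EI) = 5.283/EI.
Slope continuity at B: θ_0 = M_B·5.283/EI, so M_B = 127.9/5.283 = 24.21 kN·m (hogging).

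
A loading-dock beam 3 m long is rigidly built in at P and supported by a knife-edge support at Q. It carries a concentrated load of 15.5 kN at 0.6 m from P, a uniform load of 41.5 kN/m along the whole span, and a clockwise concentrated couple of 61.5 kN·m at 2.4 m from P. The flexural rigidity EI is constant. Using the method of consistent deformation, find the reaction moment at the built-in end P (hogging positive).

M_P = 26.32 kN·m

Release the roller at Q. Primary structure: cantilever fixed at P.
Downward deflection at the released point Q due to the loads:
  point load 15.5 at a = 0.6: Pa²(3L − a)/(6EI) = 7.812/EI
  UDL 41.5: wL⁴/(8EI) = 420.2/EI
  clockwise couple 61.5 at a = 2.4: M₀a(2L − a)/(2EI) = 265.7/EI
  δ_0 = 693.7/EI
Tip deflection under a unit load at Q: L³/(3EI) = 9/EI.
Compatibility at Q: δ_0 − R_Q·δ_{QQ} = 0, so R_Q = 693.7/9 = 77.08 kN.
Moment equilibrium about P: M_P = Σ(load moments about P) − R_Q·L = 257.6 − 77.08×3 = 26.32 kN·m.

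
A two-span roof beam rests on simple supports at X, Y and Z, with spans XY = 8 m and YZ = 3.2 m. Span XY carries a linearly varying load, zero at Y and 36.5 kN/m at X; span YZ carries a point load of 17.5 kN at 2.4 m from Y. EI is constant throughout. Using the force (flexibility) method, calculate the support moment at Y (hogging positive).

M_Y = 99.21 kN·m

Release continuity at Y by inserting a hinge; the redundant is the internal moment M_Y. The primary structure is two simply-supported spans XY and YZ.
Discontinuity in slope at Y on the released structure — sum the simple-span end rotations:
  span XY: triangular load, peak 36.5: 7w₀L³/(360EI) = 363.4/EI
  span YZ: point load 17.5 at a = 2.4: Pab(L + b)/(6LEI) = 7/EI
  relative rotation θ_0 = (363.4 + 7)/EI = 370.4/EI
A unit hogging moment at Y produces rotation L₁/(3EI) + L₂/(3EI) = 3.733/EI.
Slope continuity at Y: θ_0 = M_Y·3.733/EI, so M_Y = 370.4/3.733 = 99.21 kN·m (hogging).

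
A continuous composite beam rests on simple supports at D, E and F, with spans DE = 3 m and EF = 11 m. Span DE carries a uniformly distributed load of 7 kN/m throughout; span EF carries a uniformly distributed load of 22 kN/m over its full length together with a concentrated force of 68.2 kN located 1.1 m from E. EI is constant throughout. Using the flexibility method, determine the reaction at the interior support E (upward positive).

R_E = 325.9 kN

Release continuity at E by inserting a hinge; the redundant is the internal moment M_E. The primary structure is two simply-supported spans DE and EF.
Rotations at E on the released spans (each span's end-slope, ×1/EI):
  span DE: UDL 7: wL³/(24EI) = 7.875/EI
  span EF: UDL 22: wL³/(24EI) = 1220/EI
  span EF: point load 68.2 at a = 1.1: Pab(L + b)/(6LEI) = 235.2/EI
  relative rotation θ_0 = (7.875 + 1455)/EI = 1463/EI
A unit hogging moment at E produces rotation L₁/(3EI) + L₂/(3EI) = 4.667/EI.
Compatibility: M_E·(L₁+L₂)/(3EI) = θ_0, giving M_E = 313.5 kN·m (hogging).
Span DE, ΣM about D with M_E applied at E: R_E^{DE}·3 = 31.5 + 313.5, so R_E^{DE} = 115 kN and R_D = 21 − 115 = -94.01 kN.
Span EF, ΣM about F: R_E^{EF}·11 = 2006 + 313.5, so R_E^{EF} = 210.9 kN and R_F = 310.2 − 210.9 = 99.32 kN.
R_E = 115 + 210.9 = 325.9 kN.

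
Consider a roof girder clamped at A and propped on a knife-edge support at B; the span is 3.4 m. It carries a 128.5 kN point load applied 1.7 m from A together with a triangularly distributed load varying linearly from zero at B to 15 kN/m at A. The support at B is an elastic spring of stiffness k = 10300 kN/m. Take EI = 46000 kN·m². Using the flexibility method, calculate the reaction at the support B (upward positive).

R_B = 33.75 kN

Choose R_B as the redundant. The primary structure is the cantilever fixed at A.
Downward deflection at the released point B due to the loads:
  point load 128.5 at a = 1.7: Pa²(3L − a)/(6EI) = 526.1/EI
  triangular load, peak 15 at the fixed end: w₀L⁴/(30EI) = 66.82/EI
  δ_0 = 592.9/EI
Tip deflection under a unit load at B: L³/(3EI) = 13.1/EI.
With EI = 46000 kN·m²: δ_0 = 0.01289 m and δ_{BB} = 0.000285 m/kN.
Compatibility — the spring shortens by R_B/k under the reaction it provides: δ_0 − R_B·δ_{BB} = R_B/k. With 1/k = 0.000097 m/kN, R_B = δ_0 / (δ_{BB} + 1/k) = 0.01289 / (0.000285 + 0.000097) = 33.75 kN.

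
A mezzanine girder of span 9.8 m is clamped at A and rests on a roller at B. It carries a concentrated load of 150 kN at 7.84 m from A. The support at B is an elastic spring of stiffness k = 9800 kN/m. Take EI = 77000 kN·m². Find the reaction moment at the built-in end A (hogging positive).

M_A = 166.4 kN·m

Remove the prop at B; the released (primary) structure is a cantilever built in at A.
Free-end deflection of the primary structure under the applied loading (downward +):
  point load 150 at a = 7.84: Pa²(3L − a)/(6EI) = 33130/EI
Tip deflection under a unit load at B: L³/(3EI) = 313.7/EI.
With EI = 77000 kN·m²: δ_0 = 0.43026 m and δ_{BB} = 0.004074 m/kN.
Compatibility — the spring shortens by R_B/k under the reaction it provides: δ_0 − R_B·δ_{BB} = R_B/k. With 1/k = 0.000102 m/kN, R_B = δ_0 / (δ_{BB} + 1/k) = 0.43026 / (0.004074 + 0.000102) = 103 kN.
Moment equilibrium about A: M_A = Σ(load moments about A) − R_B·L = 1176 − 103×9.8 = 166.4 kN·m.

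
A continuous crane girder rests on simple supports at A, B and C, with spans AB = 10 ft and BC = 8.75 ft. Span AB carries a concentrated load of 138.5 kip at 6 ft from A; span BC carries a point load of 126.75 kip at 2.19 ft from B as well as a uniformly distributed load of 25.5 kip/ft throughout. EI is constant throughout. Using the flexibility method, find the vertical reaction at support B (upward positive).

Release continuity at B by inserting a hinge; the redundant is the internal moment M_B. The primary structure is two simply-supported spans AB and BC.
End slopes at the hinge B, treating each span as simply supported:
  span AB: point load 138.5 at a = 6: Pab(L + a)/(6LEI) = 886.4/EI
  span BC: point load 126.75 at a = 2.19: Pab(L + b)/(6LEI) = 531/EI
  span BC: UDL 25.5: wL³/(24EI) = 711.8/EI
  relative rotation θ_0 = (886.4 + 1243)/EI = 2129/EI
A unit hogging moment at B produces rotation L₁/(3EI) + L₂/(3EI) = 6.25/EI.
Compatibility: M_B·(L₁+L₂)/(3EI) = θ_0, giving M_B = 340.7 kip·ft (hogging).
Span AB, ΣM about A with M_B applied at B: R_B^{AB}·10 = 831 + 340.7, so R_B^{AB} = 117.2 kip and R_A = 138.5 − 117.2 = 21.33 kip.
Span BC, ΣM about C: R_B^{BC}·8.75 = 1808 + 340.7, so R_B^{BC} = 245.5 kip and R_C = 349.9 − 245.5 = 104.4 kip.
R_B = 117.2 + 245.5 = 362.7 kip.

R_B = 362.7 kip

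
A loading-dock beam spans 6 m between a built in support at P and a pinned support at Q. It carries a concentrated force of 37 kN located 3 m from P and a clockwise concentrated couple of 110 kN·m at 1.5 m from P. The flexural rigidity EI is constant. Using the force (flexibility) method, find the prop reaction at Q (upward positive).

Release the roller at Q. Primary structure: cantilever fixed at P.
Free-end deflection of the primary structure under the applied loading (downward +):
  point load 37 at a = 3: Pa²(3L − a)/(6EI) = 832.5/EI
  clockwise couple 110 at a = 1.5: M₀a(2L − a)/(2EI) = 866.2/EI
  δ_0 = 1699/EI
Tip deflection under a unit load at Q: L³/(3EI) = 72/EI.
Compatibility at Q: δ_0 − R_Q·δ_{QQ} = 0, so R_Q = 1699/72 = 23.59 kN.

R_Q = 23.59 kN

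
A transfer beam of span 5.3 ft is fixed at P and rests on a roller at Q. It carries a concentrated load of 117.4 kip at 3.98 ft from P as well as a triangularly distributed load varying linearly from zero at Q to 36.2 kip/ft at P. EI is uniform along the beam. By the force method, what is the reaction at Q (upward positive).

Choose R_Q as the redundant. The primary structure is the cantilever fixed at P.
Free-end deflection of the primary structure under the applied loading (downward +):
  point load 117.4 at a = 3.98: Pa²(3L − a)/(6EI) = 3695/EI
  triangular load, peak 36.2 at the fixed end: w₀L⁴/(30EI) = 952.1/EI
  δ_0 = 4647/EI
Tip deflection under a unit load at Q: L³/(3EI) = 49.63/EI.
Compatibility at Q: δ_0 − R_Q·δ_{QQ} = 0, so R_Q = 4647/49.63 = 93.63 kip.

R_Q = 93.63 kip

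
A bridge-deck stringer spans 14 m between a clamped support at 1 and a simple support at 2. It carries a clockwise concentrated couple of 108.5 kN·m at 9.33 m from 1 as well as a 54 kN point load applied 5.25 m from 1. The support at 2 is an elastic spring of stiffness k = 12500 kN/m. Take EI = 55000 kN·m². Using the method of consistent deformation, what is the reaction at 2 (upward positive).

R_2 = 20.2 kN

Remove the prop at 2; the released (primary) structure is a cantilever built in at 1.
Downward deflection at the released point 2 due to the loads:
  clockwise couple 108.5 at a = 9.33: M₀a(2L − a)/(2EI) = 9450/EI
  point load 54 at a = 5.25: Pa²(3L − a)/(6EI) = 9116/EI
  δ_0 = 18566/EI
Flexibility coefficient — unit upward force at 2: δ_{22} = L³/(3EI) = 914.7/EI.
With EI = 55000 kN·m²: δ_0 = 0.33757 m and δ_{22} = 0.01663 m/kN.
Compatibility — the spring shortens by R_2/k under the reaction it provides: δ_0 − R_2·δ_{22} = R_2/k. With 1/k = 0.00008 m/kN, R_2 = δ_0 / (δ_{22} + 1/k) = 0.33757 / (0.01663 + 0.00008) = 20.2 kN.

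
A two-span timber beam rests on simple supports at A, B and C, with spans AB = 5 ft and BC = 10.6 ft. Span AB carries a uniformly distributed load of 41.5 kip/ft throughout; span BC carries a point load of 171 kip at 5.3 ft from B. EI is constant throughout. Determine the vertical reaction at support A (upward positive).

Insert a hinge at B; M_B is the redundant, and each span becomes simply supported.
End slopes at the hinge B, treating each span as simply supported:
  span AB: UDL 41.5: wL³/(24EI) = 216.1/EI
  span BC: point load 171 at a = 5.3: Pab(L + b)/(6LEI) = 1201/EI
  relative rotation θ_0 = (216.1 + 1201)/EI = 1417/EI
A unit hogging moment at B produces rotation L₁/(3EI) + L₂/(3EI) = 5.2/EI.
Compatibility: M_B·(L₁+L₂)/(3EI) = θ_0, giving M_B = 272.5 kip·ft (hogging).
Span AB, ΣM about A with M_B applied at B: R_B^{AB}·5 = 518.8 + 272.5, so R_B^{AB} = 158.2 kip and R_A = 207.5 − 158.2 = 49.25 kip.

R_A = 49.25 kip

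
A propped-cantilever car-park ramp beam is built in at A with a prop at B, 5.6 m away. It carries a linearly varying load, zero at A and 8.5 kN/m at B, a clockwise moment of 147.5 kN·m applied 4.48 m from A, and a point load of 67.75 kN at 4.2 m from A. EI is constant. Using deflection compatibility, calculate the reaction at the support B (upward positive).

Remove the prop at B; the released (primary) structure is a cantilever built in at A.
Deflection at B on the released cantilever, summing each load's contribution:
  triangular load, peak 8.5 at the free end: 11w₀L⁴/(120EI) = 766.3/EI
  clockwise couple 147.5 at a = 4.48: M₀a(2L − a)/(2EI) = 2220/EI
  point load 67.75 at a = 4.2: Pa²(3L − a)/(6EI) = 2510/EI
  δ_0 = 5496/EI
Flexibility coefficient — unit upward force at B: δ_{BB} = L³/(3EI) = 58.54/EI.
The prop prevents deflection at B: R_B = δ_0/δ_{BB} = 5496/58.54 = 93.89 kN.

R_B = 93.89 kN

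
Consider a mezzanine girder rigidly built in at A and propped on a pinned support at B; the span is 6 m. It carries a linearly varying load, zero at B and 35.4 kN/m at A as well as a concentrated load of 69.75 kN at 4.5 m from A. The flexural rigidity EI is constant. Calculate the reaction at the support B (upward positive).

R_B = 65.38 kN

Choose R_B as the redundant. The primary structure is the cantilever fixed at A.
Downward deflection at the released point B due to the loads:
  triangular load, peak 35.4 at the fixed end: w₀L⁴/(30EI) = 1529/EI
  point load 69.75 at a = 4.5: Pa²(3L − a)/(6EI) = 3178/EI
  δ_0 = 4707/EI
Flexibility coefficient — unit upward force at B: δ_{BB} = L³/(3EI) = 72/EI.
Compatibility at B: δ_0 − R_B·δ_{BB} = 0, so R_B = 4707/72 = 65.38 kN.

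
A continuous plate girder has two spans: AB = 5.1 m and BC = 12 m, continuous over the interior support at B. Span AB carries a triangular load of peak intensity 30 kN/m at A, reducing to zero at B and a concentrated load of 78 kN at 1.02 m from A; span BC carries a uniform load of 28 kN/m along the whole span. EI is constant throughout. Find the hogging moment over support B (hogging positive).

M_B = 378.6 kN·m

Insert a hinge at B; M_B is the redundant, and each span becomes simply supported.
Discontinuity in slope at B on the released structure — sum the simple-span end rotations:
  span AB: triangular load, peak 30: 7w₀L³/(360EI) = 77.38/EI
  span AB: point load 78 at a = 1.02: Pab(L + a)/(6LEI) = 64.92/EI
  span BC: UDL 28: wL³/(24EI) = 2016/EI
  relative rotation θ_0 = (142.3 + 2016)/EI = 2158/EI
A unit hogging moment at B produces rotation L₁/(3EI) + L₂/(3EI) = 5.7/EI.
Slope continuity at B: θ_0 = M_B·5.7/EI, so M_B = 2158/5.7 = 378.6 kN·m (hogging).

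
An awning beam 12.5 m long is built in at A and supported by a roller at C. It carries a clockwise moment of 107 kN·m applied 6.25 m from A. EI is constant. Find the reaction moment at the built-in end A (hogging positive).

M_A = -13.38 kN·m

Release the roller at C. Primary structure: cantilever fixed at A.
Free-end deflection of the primary structure under the applied loading (downward +):
  clockwise couple 107 at a = 6.25: M₀a(2L − a)/(2EI) = 6270/EI
Tip deflection under a unit load at C: L³/(3EI) = 651/EI.
Compatibility at C: δ_0 − R_C·δ_{CC} = 0, so R_C = 6270/651 = 9.63 kN.
Moment equilibrium about A: M_A = Σ(load moments about A) − R_C·L = 107 − 9.63×12.5 = -13.38 kN·m.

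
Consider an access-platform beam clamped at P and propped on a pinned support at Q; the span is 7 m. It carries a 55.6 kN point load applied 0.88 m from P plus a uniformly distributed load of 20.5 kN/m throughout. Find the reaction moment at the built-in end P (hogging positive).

M_P = 165.7 kN·m

Remove the prop at Q; the released (primary) structure is a cantilever built in at P.
Primary-structure tip deflection at Q by superposition:
  point load 55.6 at a = 0.88: Pa²(3L − a)/(6EI) = 144.4/EI
  UDL 20.5: wL⁴/(8EI) = 6153/EI
  δ_0 = 6297/EI
Tip deflection under a unit load at Q: L³/(3EI) = 114.3/EI.
The prop prevents deflection at Q: R_Q = δ_0/δ_{QQ} = 6297/114.3 = 55.08 kN.
Moment equilibrium about P: M_P = Σ(load moments about P) − R_Q·L = 551.2 − 55.08×7 = 165.7 kN·m.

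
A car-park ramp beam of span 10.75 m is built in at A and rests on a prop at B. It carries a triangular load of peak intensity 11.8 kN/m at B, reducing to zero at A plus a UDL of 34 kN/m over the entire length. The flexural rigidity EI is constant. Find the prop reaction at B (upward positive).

Choose R_B as the redundant. The primary structure is the cantilever fixed at A.
Deflection at B on the released cantilever, summing each load's contribution:
  triangular load, peak 11.8 at the free end: 11w₀L⁴/(120EI) = 14445/EI
  UDL 34: wL⁴/(8EI) = 56757/EI
  δ_0 = 71203/EI
Flexibility coefficient — unit upward force at B: δ_{BB} = L³/(3EI) = 414.1/EI.
The prop prevents deflection at B: R_B = δ_0/δ_{BB} = 71203/414.1 = 171.9 kN.

R_B = 171.9 kN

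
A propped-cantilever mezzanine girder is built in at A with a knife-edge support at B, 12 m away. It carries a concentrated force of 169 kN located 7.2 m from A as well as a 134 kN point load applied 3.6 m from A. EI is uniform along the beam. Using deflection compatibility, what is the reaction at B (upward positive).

R_B = 89.29 kN

Release the roller at B. Primary structure: cantilever fixed at A.
Downward deflection at the released point B due to the loads:
  point load 169 at a = 7.2: Pa²(3L − a)/(6EI) = 42053/EI
  point load 134 at a = 3.6: Pa²(3L − a)/(6EI) = 9378/EI
  δ_0 = 51430/EI
Flexibility coefficient — unit upward force at B: δ_{BB} = L³/(3EI) = 576/EI.
The prop prevents deflection at B: R_B = δ_0/δ_{BB} = 51430/576 = 89.29 kN.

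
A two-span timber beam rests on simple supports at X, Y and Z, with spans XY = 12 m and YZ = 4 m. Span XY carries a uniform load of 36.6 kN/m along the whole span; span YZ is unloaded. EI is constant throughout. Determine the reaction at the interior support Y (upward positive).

R_Y = 384.3 kN

Take M_Y as the redundant. Released structure: two simple spans XY and YZ with a hinge at Y.
Discontinuity in slope at Y on the released structure — sum the simple-span end rotations:
  span XY: UDL 36.6: wL³/(24EI) = 2635/EI
  relative rotation θ_0 = (2635 + 0)/EI = 2635/EI
A unit hogging moment at Y produces rotation L₁/(3EI) + L₂/(3EI) = 5.333/EI.
Slope continuity at Y: θ_0 = M_Y·5.333/EI, so M_Y = 2635/5.333 = 494.1 kN·m (hogging).
Span XY, ΣM about X with M_Y applied at Y: R_Y^{XY}·12 = 2635 + 494.1, so R_Y^{XY} = 260.8 kN and R_X = 439.2 − 260.8 = 178.4 kN.
Span YZ, ΣM about Z: R_Y^{YZ}·4 = 0 + 494.1, so R_Y^{YZ} = 123.5 kN and R_Z = 0 − 123.5 = -123.5 kN.
R_Y = 260.8 + 123.5 = 384.3 kN.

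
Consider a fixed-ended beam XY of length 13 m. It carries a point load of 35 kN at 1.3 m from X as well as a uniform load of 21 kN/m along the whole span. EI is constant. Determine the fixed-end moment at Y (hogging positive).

M_Y = 299.8 kN·m

Take the two fixed-end moments M_X, M_Y as redundants; the released structure is the simple span XY.
End rotations of the released simple span under the applied load (×1/EI):
  at X: point load 35 at a = 1.3: Pab(L + b)/(6LEI) = 168.6/EI
  at Y: point load 35 at a = 1.3: Pab(L + a)/(6LEI) = 97.6/EI
  at X: UDL 21: wL³/(24EI) = 1922/EI
  at Y: UDL 21: wL³/(24EI) = 1922/EI
  θ_X0 = 2091/EI,  θ_Y0 = 2020/EI
Flexibility coefficients: a unit moment at one end gives L/(3EI) there and L/(6EI) at the far end, so f₁₁ = f₂₂ = 4.333/EI and f₁₂ = f₂₁ = 2.167/EI.
Compatibility — zero rotation at each built-in end:
  4.333 M_X + 2.167 M_Y = 2091
  2.167 M_X + 4.333 M_Y = 2020
Solving the pair gives M_X = 332.6 kN·m and M_Y = 299.8 kN·m (hogging).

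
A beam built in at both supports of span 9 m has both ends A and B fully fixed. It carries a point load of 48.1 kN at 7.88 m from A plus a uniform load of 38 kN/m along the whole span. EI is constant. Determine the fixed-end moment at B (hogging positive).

Release both end moments; the primary structure is a simply-supported span AB with redundants M_A and M_B.
Simple-span end rotations at A and B under the given loads:
  at A: point load 48.1 at a = 7.88: Pab(L + b)/(6LEI) = 79.56/EI
  at B: point load 48.1 at a = 7.88: Pab(L + a)/(6LEI) = 132.7/EI
  at A: UDL 38: wL³/(24EI) = 1154/EI
  at B: UDL 38: wL³/(24EI) = 1154/EI
  θ_A0 = 1234/EI,  θ_B0 = 1287/EI
Flexibility coefficients: a unit moment at one end gives L/(3EI) there and L/(6EI) at the far end, so f₁₁ = f₂₂ = 3/EI and f₁₂ = f₂₁ = 1.5/EI.
Compatibility — zero rotation at each built-in end:
  3 M_A + 1.5 M_B = 1234
  1.5 M_A + 3 M_B = 1287
Solving the pair gives M_A = 262.4 kN·m and M_B = 297.8 kN·m (hogging).

M_B = 297.8 kN·m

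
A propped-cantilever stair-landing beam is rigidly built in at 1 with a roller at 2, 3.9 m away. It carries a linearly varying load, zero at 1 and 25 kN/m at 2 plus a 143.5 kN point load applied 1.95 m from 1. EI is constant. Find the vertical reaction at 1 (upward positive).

Release the roller at 2. Primary structure: cantilever fixed at 1.
Primary-structure tip deflection at 2 by superposition:
  triangular load, peak 25 at the free end: 11w₀L⁴/(120EI) = 530.2/EI
  point load 143.5 at a = 1.95: Pa²(3L − a)/(6EI) = 886.7/EI
  δ_0 = 1417/EI
Tip deflection under a unit load at 2: L³/(3EI) = 19.77/EI.
Compatibility at 2: δ_0 − R_2·δ_{22} = 0, so R_2 = 1417/19.77 = 71.66 kN.
Vertical equilibrium: R_1 = ΣP − R_2 = 192.2 − 71.66 = 120.6 kN.

R_1 = 120.6 kN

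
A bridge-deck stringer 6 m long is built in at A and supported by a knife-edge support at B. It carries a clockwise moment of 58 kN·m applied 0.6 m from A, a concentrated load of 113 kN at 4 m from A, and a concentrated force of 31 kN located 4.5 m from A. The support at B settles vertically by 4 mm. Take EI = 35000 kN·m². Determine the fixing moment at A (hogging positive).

Release the roller at B. Primary structure: cantilever fixed at A.
Downward deflection at the released point B due to the loads:
  clockwise couple 58 at a = 0.6: M₀a(2L − a)/(2EI) = 198.4/EI
  point load 113 at a = 4: Pa²(3L − a)/(6EI) = 4219/EI
  point load 31 at a = 4.5: Pa²(3L − a)/(6EI) = 1412/EI
  δ_0 = 5829/EI
Flexibility coefficient — unit upward force at B: δ_{BB} = L³/(3EI) = 72/EI.
With EI = 35000 kN·m²: δ_0 = 0.16656 m and δ_{BB} = 0.002057 m/kN.
Compatibility — the beam at B must follow the support down by 0.004 m: δ_0 − R_B·δ_{BB} = 0.004, so R_B = (0.16656 − 0.004)/0.002057 = 79.02 kN.
Moment equilibrium about A: M_A = Σ(load moments about A) − R_B·L = 649.5 − 79.02×6 = 175.4 kN·m.

M_A = 175.4 kN·m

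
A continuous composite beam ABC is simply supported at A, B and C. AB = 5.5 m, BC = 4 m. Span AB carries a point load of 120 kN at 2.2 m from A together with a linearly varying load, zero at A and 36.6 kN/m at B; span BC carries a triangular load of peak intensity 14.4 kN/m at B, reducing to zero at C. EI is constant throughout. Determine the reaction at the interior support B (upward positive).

Insert a hinge at B; M_B is the redundant, and each span becomes simply supported.
Rotations at B on the released spans (each span's end-slope, ×1/EI):
  span AB: point load 120 at a = 2.2: Pab(L + a)/(6LEI) = 203.3/EI
  span AB: triangular load, peak 36.6: w₀L³/(45EI) = 135.3/EI
  span BC: triangular load, peak 14.4: w₀L³/(45EI) = 20.48/EI
  relative rotation θ_0 = (338.6 + 20.48)/EI = 359.1/EI
A unit hogging moment at B produces rotation L₁/(3EI) + L₂/(3EI) = 3.167/EI.
Compatibility: M_B·(L₁+L₂)/(3EI) = θ_0, giving M_B = 113.4 kN·m (hogging).
Span AB, ΣM about A with M_B applied at B: R_B^{AB}·5.5 = 633 + 113.4, so R_B^{AB} = 135.7 kN and R_A = 220.7 − 135.7 = 84.93 kN.
Span BC, ΣM about C: R_B^{BC}·4 = 76.8 + 113.4, so R_B^{BC} = 47.55 kN and R_C = 28.8 − 47.55 = -18.75 kN.
R_B = 135.7 + 47.55 = 183.3 kN.

R_B = 183.3 kN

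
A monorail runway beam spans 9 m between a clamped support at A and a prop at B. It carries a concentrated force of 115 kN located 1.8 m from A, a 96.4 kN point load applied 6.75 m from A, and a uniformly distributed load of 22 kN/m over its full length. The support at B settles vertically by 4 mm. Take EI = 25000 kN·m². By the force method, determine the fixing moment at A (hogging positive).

M_A = 477.2 kN·m

Release the roller at B. Primary structure: cantilever fixed at A.
Downward deflection at the released point B due to the loads:
  point load 115 at a = 1.8: Pa²(3L − a)/(6EI) = 1565/EI
  point load 96.4 at a = 6.75: Pa²(3L − a)/(6EI) = 14824/EI
  UDL 22: wL⁴/(8EI) = 18043/EI
  δ_0 = 34431/EI
Tip deflection under a unit load at B: L³/(3EI) = 243/EI.
With EI = 25000 kN·m²: δ_0 = 1.3773 m and δ_{BB} = 0.00972 m/kN.
Compatibility — the beam at B must follow the support down by 0.004 m: δ_0 − R_B·δ_{BB} = 0.004, so R_B = (1.3773 − 0.004)/0.00972 = 141.3 kN.
Moment equilibrium about A: M_A = Σ(load moments about A) − R_B·L = 1749 − 141.3×9 = 477.2 kN·m.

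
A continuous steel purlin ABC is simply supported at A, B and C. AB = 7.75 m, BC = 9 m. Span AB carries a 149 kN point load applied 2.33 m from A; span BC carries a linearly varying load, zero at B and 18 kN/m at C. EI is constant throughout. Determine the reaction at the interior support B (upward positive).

Insert a hinge at B; M_B is the redundant, and each span becomes simply supported.
Rotations at B on the released spans (each span's end-slope, ×1/EI):
  span AB: point load 149 at a = 2.33: Pab(L + a)/(6LEI) = 407.9/EI
  span BC: triangular load, peak 18: 7w₀L³/(360EI) = 255.2/EI
  relative rotation θ_0 = (407.9 + 255.2)/EI = 663/EI
A unit hogging moment at B produces rotation L₁/(3EI) + L₂/(3EI) = 5.583/EI.
Slope continuity at B: θ_0 = M_B·5.583/EI, so M_B = 663/5.583 = 118.8 kN·m (hogging).
Span AB, ΣM about A with M_B applied at B: R_B^{AB}·7.75 = 347.2 + 118.8, so R_B^{AB} = 60.12 kN and R_A = 149 − 60.12 = 88.88 kN.
Span BC, ΣM about C: R_B^{BC}·9 = 243 + 118.8, so R_B^{BC} = 40.19 kN and R_C = 81 − 40.19 = 40.81 kN.
R_B = 60.12 + 40.19 = 100.3 kN.

R_B = 100.3 kN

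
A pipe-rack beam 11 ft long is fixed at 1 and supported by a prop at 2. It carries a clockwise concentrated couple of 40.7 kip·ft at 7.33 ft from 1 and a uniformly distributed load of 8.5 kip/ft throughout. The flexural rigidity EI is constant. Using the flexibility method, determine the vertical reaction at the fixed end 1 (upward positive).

Choose R_2 as the redundant. The primary structure is the cantilever fixed at 1.
Primary-structure tip deflection at 2 by superposition:
  clockwise couple 40.7 at a = 7.33: M₀a(2L − a)/(2EI) = 2188/EI
  UDL 8.5: wL⁴/(8EI) = 15556/EI
  δ_0 = 17744/EI
Flexibility coefficient — unit upward force at 2: δ_{22} = L³/(3EI) = 443.7/EI.
Compatibility at 2: δ_0 − R_2·δ_{22} = 0, so R_2 = 17744/443.7 = 39.99 kip.
Vertical equilibrium: R_1 = ΣP − R_2 = 93.5 − 39.99 = 53.51 kip.

R_1 = 53.51 kip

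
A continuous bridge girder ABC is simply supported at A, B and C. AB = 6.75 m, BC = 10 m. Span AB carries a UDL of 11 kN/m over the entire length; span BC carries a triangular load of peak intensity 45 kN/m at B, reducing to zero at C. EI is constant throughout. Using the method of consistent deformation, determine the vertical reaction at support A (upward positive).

Take M_B as the redundant. Released structure: two simple spans AB and BC with a hinge at B.
End slopes at the hinge B, treating each span as simply supported:
  span AB: UDL 11: wL³/(24EI) = 141/EI
  span BC: triangular load, peak 45: w₀L³/(45EI) = 1000/EI
  relative rotation θ_0 = (141 + 1000)/EI = 1141/EI
A unit hogging moment at B produces rotation L₁/(3EI) + L₂/(3EI) = 5.583/EI.
Compatibility: M_B·(L₁+L₂)/(3EI) = θ_0, giving M_B = 204.4 kN·m (hogging).
Span AB, ΣM about A with M_B applied at B: R_B^{AB}·6.75 = 250.6 + 204.4, so R_B^{AB} = 67.4 kN and R_A = 74.25 − 67.4 = 6.851 kN.

R_A = 6.851 kN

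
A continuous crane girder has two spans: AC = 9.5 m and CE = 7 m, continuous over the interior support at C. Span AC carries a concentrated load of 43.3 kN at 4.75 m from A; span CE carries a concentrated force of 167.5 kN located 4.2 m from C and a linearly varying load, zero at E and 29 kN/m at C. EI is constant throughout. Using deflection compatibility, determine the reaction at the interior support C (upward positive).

R_C = 198 kN

Take M_C as the redundant. Released structure: two simple spans AC and CE with a hinge at C.
End slopes at the hinge C, treating each span as simply supported:
  span AC: point load 43.3 at a = 4.75: Pab(L + a)/(6LEI) = 244.2/EI
  span CE: point load 167.5 at a = 4.2: Pab(L + b)/(6LEI) = 459.6/EI
  span CE: triangular load, peak 29: w₀L³/(45EI) = 221/EI
  relative rotation θ_0 = (244.2 + 680.7)/EI = 924.9/EI
A unit hogging moment at C produces rotation L₁/(3EI) + L₂/(3EI) = 5.5/EI.
Compatibility: M_C·(L₁+L₂)/(3EI) = θ_0, giving M_C = 168.2 kN·m (hogging).
Span AC, ΣM about A with M_C applied at C: R_C^{AC}·9.5 = 205.7 + 168.2, so R_C^{AC} = 39.35 kN and R_A = 43.3 − 39.35 = 3.948 kN.
Span CE, ΣM about E: R_C^{CE}·7 = 942.7 + 168.2, so R_C^{CE} = 158.7 kN and R_E = 269 − 158.7 = 110.3 kN.
R_C = 39.35 + 158.7 = 198 kN.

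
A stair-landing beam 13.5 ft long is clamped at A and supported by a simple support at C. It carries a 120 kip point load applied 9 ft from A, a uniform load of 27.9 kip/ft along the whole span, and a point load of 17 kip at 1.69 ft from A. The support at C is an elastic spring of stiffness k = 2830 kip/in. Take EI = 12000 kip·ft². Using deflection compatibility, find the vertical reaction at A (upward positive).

Choose R_C as the redundant. The primary structure is the cantilever fixed at A.
Primary-structure tip deflection at C by superposition:
  point load 120 at a = 9: Pa²(3L − a)/(6EI) = 51030/EI
  UDL 27.9: wL⁴/(8EI) = 115838/EI
  point load 17 at a = 1.69: Pa²(3L − a)/(6EI) = 314.1/EI
  δ_0 = 167182/EI
Flexibility coefficient — unit upward force at C: δ_{CC} = L³/(3EI) = 820.1/EI.
With EI = 12000 kip·ft²: δ_0 = 13.932 ft and δ_{CC} = 0.068344 ft/kip.
Compatibility — the spring shortens by R_C/k under the reaction it provides: δ_0 − R_C·δ_{CC} = R_C/k. With 1/k = 1/(2830×12) ft/kip = 0.000029 ft/kip, R_C = δ_0 / (δ_{CC} + 1/k) = 13.932 / (0.068344 + 0.000029) = 203.8 kip.
Vertical equilibrium: R_A = ΣP − R_C = 513.6 − 203.8 = 309.9 kip.

R_A = 309.9 kip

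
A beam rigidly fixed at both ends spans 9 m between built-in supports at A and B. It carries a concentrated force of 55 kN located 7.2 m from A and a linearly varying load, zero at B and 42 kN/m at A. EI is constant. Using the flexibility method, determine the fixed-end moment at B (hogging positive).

M_B = 176.8 kN·m

Release both end moments; the primary structure is a simply-supported span AB with redundants M_A and M_B.
End rotations of the released simple span under the applied load (×1/EI):
  at A: point load 55 at a = 7.2: Pab(L + b)/(6LEI) = 142.6/EI
  at B: point load 55 at a = 7.2: Pab(L + a)/(6LEI) = 213.8/EI
  at A: triangular load, peak 42: w₀L³/(45EI) = 680.4/EI
  at B: triangular load, peak 42: 7w₀L³/(360EI) = 595.4/EI
  θ_A0 = 823/EI,  θ_B0 = 809.2/EI
Flexibility coefficients: a unit moment at one end gives L/(3EI) there and L/(6EI) at the far end, so f₁₁ = f₂₂ = 3/EI and f₁₂ = f₂₁ = 1.5/EI.
Compatibility — zero rotation at each built-in end:
  3 M_A + 1.5 M_B = 823
  1.5 M_A + 3 M_B = 809.2
Solving the pair gives M_A = 185.9 kN·m and M_B = 176.8 kN·m (hogging).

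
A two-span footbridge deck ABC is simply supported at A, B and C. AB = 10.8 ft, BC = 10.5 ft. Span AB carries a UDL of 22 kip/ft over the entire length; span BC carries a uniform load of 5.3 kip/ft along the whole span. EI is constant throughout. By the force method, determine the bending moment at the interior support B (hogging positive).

M_B = 198.6 kip·ft

Insert a hinge at B; M_B is the redundant, and each span becomes simply supported.
Rotations at B on the released spans (each span's end-slope, ×1/EI):
  span AB: UDL 22: wL³/(24EI) = 1155/EI
  span BC: UDL 5.3: wL³/(24EI) = 255.6/EI
  relative rotation θ_0 = (1155 + 255.6)/EI = 1410/EI
A unit hogging moment at B produces rotation L₁/(3EI) + L₂/(3EI) = 7.1/EI.
Compatibility: M_B·(L₁+L₂)/(3EI) = θ_0, giving M_B = 198.6 kip·ft (hogging).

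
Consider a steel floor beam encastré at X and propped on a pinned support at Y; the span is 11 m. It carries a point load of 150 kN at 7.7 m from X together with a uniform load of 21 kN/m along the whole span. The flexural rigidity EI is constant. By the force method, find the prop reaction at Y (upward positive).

Take the reaction at Y as the redundant and release it; the primary structure is a cantilever fixed at X.
Primary-structure tip deflection at Y by superposition:
  point load 150 at a = 7.7: Pa²(3L − a)/(6EI) = 37501/EI
  UDL 21: wL⁴/(8EI) = 38433/EI
  δ_0 = 75934/EI
Flexibility coefficient — unit upward force at Y: δ_{YY} = L³/(3EI) = 443.7/EI.
The prop prevents deflection at Y: R_Y = δ_0/δ_{YY} = 75934/443.7 = 171.2 kN.

R_Y = 171.2 kN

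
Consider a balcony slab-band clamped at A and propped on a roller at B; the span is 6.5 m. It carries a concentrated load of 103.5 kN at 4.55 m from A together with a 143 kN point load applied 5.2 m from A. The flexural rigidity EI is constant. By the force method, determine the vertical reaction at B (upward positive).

R_B = 159 kN

Take the reaction at B as the redundant and release it; the primary structure is a cantilever fixed at A.
Downward deflection at the released point B due to the loads:
  point load 103.5 at a = 4.55: Pa²(3L − a)/(6EI) = 5339/EI
  point load 143 at a = 5.2: Pa²(3L − a)/(6EI) = 9216/EI
  δ_0 = 14555/EI
Flexibility coefficient — unit upward force at B: δ_{BB} = L³/(3EI) = 91.54/EI.
Compatibility at B: δ_0 − R_B·δ_{BB} = 0, so R_B = 14555/91.54 = 159 kN.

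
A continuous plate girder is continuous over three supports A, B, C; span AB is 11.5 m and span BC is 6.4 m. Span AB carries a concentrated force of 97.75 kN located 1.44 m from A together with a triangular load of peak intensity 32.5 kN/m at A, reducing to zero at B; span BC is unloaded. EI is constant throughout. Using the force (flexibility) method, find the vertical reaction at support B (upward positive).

Release continuity at B by inserting a hinge; the redundant is the internal moment M_B. The primary structure is two simply-supported spans AB and BC.
Discontinuity in slope at B on the released structure — sum the simple-span end rotations:
  span AB: point load 97.75 at a = 1.44: Pab(L + a)/(6LEI) = 265.6/EI
  span AB: triangular load, peak 32.5: 7w₀L³/(360EI) = 961.1/EI
  relative rotation θ_0 = (1227 + 0)/EI = 1227/EI
A unit hogging moment at B produces rotation L₁/(3EI) + L₂/(3EI) = 5.967/EI.
Slope continuity at B: θ_0 = M_B·5.967/EI, so M_B = 1227/5.967 = 205.6 kN·m (hogging).
Span AB, ΣM about A with M_B applied at B: R_B^{AB}·11.5 = 857.1 + 205.6, so R_B^{AB} = 92.41 kN and R_A = 284.6 − 92.41 = 192.2 kN.
Span BC, ΣM about C: R_B^{BC}·6.4 = 0 + 205.6, so R_B^{BC} = 32.12 kN and R_C = 0 − 32.12 = -32.12 kN.
R_B = 92.41 + 32.12 = 124.5 kN.

R_B = 124.5 kN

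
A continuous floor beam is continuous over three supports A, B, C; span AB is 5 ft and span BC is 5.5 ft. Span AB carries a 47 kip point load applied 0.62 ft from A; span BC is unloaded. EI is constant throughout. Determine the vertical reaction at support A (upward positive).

Release continuity at B by inserting a hinge; the redundant is the internal moment M_B. The primary structure is two simply-supported spans AB and BC.
Discontinuity in slope at B on the released structure — sum the simple-span end rotations:
  span AB: point load 47 at a = 0.62: Pab(L + a)/(6LEI) = 23.91/EI
  relative rotation θ_0 = (23.91 + 0)/EI = 23.91/EI
A unit hogging moment at B produces rotation L₁/(3EI) + L₂/(3EI) = 3.5/EI.
Compatibility: M_B·(L₁+L₂)/(3EI) = θ_0, giving M_B = 6.831 kip·ft (hogging).
Span AB, ΣM about A with M_B applied at B: R_B^{AB}·5 = 29.14 + 6.831, so R_B^{AB} = 7.194 kip and R_A = 47 − 7.194 = 39.81 kip.

R_A = 39.81 kip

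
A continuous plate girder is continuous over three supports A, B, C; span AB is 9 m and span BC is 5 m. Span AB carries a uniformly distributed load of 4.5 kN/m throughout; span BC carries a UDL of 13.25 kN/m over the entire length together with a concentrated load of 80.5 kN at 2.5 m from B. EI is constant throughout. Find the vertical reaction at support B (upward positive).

Release continuity at B by inserting a hinge; the redundant is the internal moment M_B. The primary structure is two simply-supported spans AB and BC.
Discontinuity in slope at B on the released structure — sum the simple-span end rotations:
  span AB: UDL 4.5: wL³/(24EI) = 136.7/EI
  span BC: UDL 13.25: wL³/(24EI) = 69.01/EI
  span BC: point load 80.5 at a = 2.5: Pab(L + b)/(6LEI) = 125.8/EI
  relative rotation θ_0 = (136.7 + 194.8)/EI = 331.5/EI
A unit hogging moment at B produces rotation L₁/(3EI) + L₂/(3EI) = 4.667/EI.
Compatibility: M_B·(L₁+L₂)/(3EI) = θ_0, giving M_B = 71.03 kN·m (hogging).
Span AB, ΣM about A with M_B applied at B: R_B^{AB}·9 = 182.2 + 71.03, so R_B^{AB} = 28.14 kN and R_A = 40.5 − 28.14 = 12.36 kN.
Span BC, ΣM about C: R_B^{BC}·5 = 366.9 + 71.03, so R_B^{BC} = 87.58 kN and R_C = 146.8 − 87.58 = 59.17 kN.
R_B = 28.14 + 87.58 = 115.7 kN.

R_B = 115.7 kN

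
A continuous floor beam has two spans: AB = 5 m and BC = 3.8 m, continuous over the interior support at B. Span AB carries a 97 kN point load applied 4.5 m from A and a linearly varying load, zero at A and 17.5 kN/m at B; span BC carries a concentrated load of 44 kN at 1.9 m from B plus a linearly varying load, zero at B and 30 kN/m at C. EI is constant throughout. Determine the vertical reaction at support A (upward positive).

R_A = 11.37 kN

Insert a hinge at B; M_B is the redundant, and each span becomes simply supported.
End slopes at the hinge B, treating each span as simply supported:
  span AB: point load 97 at a = 4.5: Pab(L + a)/(6LEI) = 69.11/EI
  span AB: triangular load, peak 17.5: w₀L³/(45EI) = 48.61/EI
  span BC: point load 44 at a = 1.9: Pab(L + b)/(6LEI) = 39.71/EI
  span BC: triangular load, peak 30: 7w₀L³/(360EI) = 32.01/EI
  relative rotation θ_0 = (117.7 + 71.72)/EI = 189.4/EI
A unit hogging moment at B produces rotation L₁/(3EI) + L₂/(3EI) = 2.933/EI.
Compatibility: M_B·(L₁+L₂)/(3EI) = θ_0, giving M_B = 64.58 kN·m (hogging).
Span AB, ΣM about A with M_B applied at B: R_B^{AB}·5 = 582.3 + 64.58, so R_B^{AB} = 129.4 kN and R_A = 140.8 − 129.4 = 11.37 kN.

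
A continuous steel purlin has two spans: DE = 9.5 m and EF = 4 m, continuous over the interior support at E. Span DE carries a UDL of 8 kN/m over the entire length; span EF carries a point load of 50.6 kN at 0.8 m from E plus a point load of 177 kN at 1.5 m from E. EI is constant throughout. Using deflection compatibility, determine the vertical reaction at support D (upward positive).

R_D = 26.2 kN

Take M_E as the redundant. Released structure: two simple spans DE and EF with a hinge at E.
Rotations at E on the released spans (each span's end-slope, ×1/EI):
  span DE: UDL 8: wL³/(24EI) = 285.8/EI
  span EF: point load 50.6 at a = 0.8: Pab(L + b)/(6LEI) = 38.86/EI
  span EF: point load 177 at a = 1.5: Pab(L + b)/(6LEI) = 179.8/EI
  relative rotation θ_0 = (285.8 + 218.6)/EI = 504.4/EI
A unit hogging moment at E produces rotation L₁/(3EI) + L₂/(3EI) = 4.5/EI.
Compatibility: M_E·(L₁+L₂)/(3EI) = θ_0, giving M_E = 112.1 kN·m (hogging).
Span DE, ΣM about D with M_E applied at E: R_E^{DE}·9.5 = 361 + 112.1, so R_E^{DE} = 49.8 kN and R_D = 76 − 49.8 = 26.2 kN.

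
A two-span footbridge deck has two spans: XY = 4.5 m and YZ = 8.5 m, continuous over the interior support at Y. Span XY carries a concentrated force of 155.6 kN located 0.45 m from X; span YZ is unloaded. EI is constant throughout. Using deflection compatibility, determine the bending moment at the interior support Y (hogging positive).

Release continuity at Y by inserting a hinge; the redundant is the internal moment M_Y. The primary structure is two simply-supported spans XY and YZ.
Rotations at Y on the released spans (each span's end-slope, ×1/EI):
  span XY: point load 155.6 at a = 0.45: Pab(L + a)/(6LEI) = 51.99/EI
  relative rotation θ_0 = (51.99 + 0)/EI = 51.99/EI
A unit hogging moment at Y produces rotation L₁/(3EI) + L₂/(3EI) = 4.333/EI.
Compatibility: M_Y·(L₁+L₂)/(3EI) = θ_0, giving M_Y = 12 kN·m (hogging).

M_Y = 12 kN·m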